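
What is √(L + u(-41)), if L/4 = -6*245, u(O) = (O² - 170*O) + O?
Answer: √2730 ≈ 52.249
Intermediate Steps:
u(O) = O² - 169*O
L = -5880 (L = 4*(-6*245) = 4*(-1470) = -5880)
√(L + u(-41)) = √(-5880 - 41*(-169 - 41)) = √(-5880 - 41*(-210)) = √(-5880 + 8610) = √2730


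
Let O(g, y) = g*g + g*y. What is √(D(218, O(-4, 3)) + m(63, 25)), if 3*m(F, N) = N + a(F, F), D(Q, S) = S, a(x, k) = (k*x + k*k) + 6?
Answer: √23943/3 ≈ 51.578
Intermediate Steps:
a(x, k) = 6 + k² + k*x (a(x, k) = (k*x + k²) + 6 = (k² + k*x) + 6 = 6 + k² + k*x)
O(g, y) = g² + g*y
m(F, N) = 2 + N/3 + 2*F²/3 (m(F, N) = (N + (6 + F² + F*F))/3 = (N + (6 + F² + F²))/3 = (N + (6 + 2*F²))/3 = (6 + N + 2*F²)/3 = 2 + N/3 + 2*F²/3)
√(D(218, O(-4, 3)) + m(63, 25)) = √(-4*(-4 + 3) + (2 + (⅓)*25 + (⅔)*63²)) = √(-4*(-1) + (2 + 25/3 + (⅔)*3969)) = √(4 + (2 + 25/3 + 2646)) = √(4 + 7969/3) = √(7981/3) = √23943/3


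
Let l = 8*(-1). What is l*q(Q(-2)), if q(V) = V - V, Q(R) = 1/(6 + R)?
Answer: 0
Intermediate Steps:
q(V) = 0
l = -8
l*q(Q(-2)) = -8*0 = 0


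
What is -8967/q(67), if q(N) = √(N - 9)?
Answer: -8967*√58/58 ≈ -1177.4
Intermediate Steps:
q(N) = √(-9 + N)
-8967/q(67) = -8967/√(-9 + 67) = -8967*√58/58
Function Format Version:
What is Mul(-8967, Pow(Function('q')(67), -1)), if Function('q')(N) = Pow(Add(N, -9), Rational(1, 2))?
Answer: Mul(Rational(-8967, 58), Pow(58, Rational(1, 2))) ≈ -1177.4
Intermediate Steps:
Function('q')(N) = Pow(Add(-9, N), Rational(1, 2))
Mul(-8967, Pow(Function('q')(67), -1)) = Mul(-8967, Pow(Pow(Add(-9, 67), Rational(1, 2)), -1)) = Mul(-8967, Pow(Pow(58, Rational(1, 2)), -1)) = Mul(-8967, Mul(Rational(1, 58), Pow(58, Rational(1, 2)))) = Mul(Rational(-8967, 58), Pow(58, Rational(1, 2)))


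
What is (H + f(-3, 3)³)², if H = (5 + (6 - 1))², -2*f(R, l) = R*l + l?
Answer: 16129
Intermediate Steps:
f(R, l) = -l/2 - R*l/2 (f(R, l) = -(R*l + l)/2 = -(l + R*l)/2 = -l/2 - R*l/2)
H = 100 (H = (5 + 5)² = 10² = 100)
(H + f(-3, 3)³)² = (100 + (-½*3*(1 - 3))³)² = (100 + (-½*3*(-2))³)² = (100 + 3³)² = (100 + 27)² = 127² = 16129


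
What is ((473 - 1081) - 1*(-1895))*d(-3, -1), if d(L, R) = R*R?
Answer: 1287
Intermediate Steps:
d(L, R) = R²
((473 - 1081) - 1*(-1895))*d(-3, -1) = ((473 - 1081) - 1*(-1895))*(-1)² = (-608 + 1895)*1 = 1287*1 = 1287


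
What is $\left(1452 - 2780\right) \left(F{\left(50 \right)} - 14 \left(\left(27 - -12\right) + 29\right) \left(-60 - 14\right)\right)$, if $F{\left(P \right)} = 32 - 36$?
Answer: $-93549632$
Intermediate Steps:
$F{\left(P \right)} = -4$ ($F{\left(P \right)} = 32 - 36 = -4$)
$\left(1452 - 2780\right) \left(F{\left(50 \right)} - 14 \left(\left(27 - -12\right) + 29\right) \left(-60 - 14\right)\right) = \left(1452 - 2780\right) \left(-4 - 14 \left(\left(27 - -12\right) + 29\right) \left(-60 - 14\right)\right) = - 1328 \left(-4 - 14 \left(\left(27 + 12\right) + 29\right) \left(-74\right)\right) = - 1328 \left(-4 - 14 \left(39 + 29\right) \left(-74\right)\right) = - 1328 \left(-4 - 14 \cdot 68 \left(-74\right)\right) = - 1328 \left(-4 - -70448\right) = - 1328 \left(-4 + 70448\right) = \left(-1328\right) 70444 = -93549632$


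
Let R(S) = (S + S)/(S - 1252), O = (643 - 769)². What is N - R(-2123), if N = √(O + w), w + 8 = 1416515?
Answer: -4246/3375 + √1432383 ≈ 1195.6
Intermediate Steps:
w = 1416507 (w = -8 + 1416515 = 1416507)
O = 15876 (O = (-126)² = 15876)
R(S) = 2*S/(-1252 + S) (R(S) = (2*S)/(-1252 + S) = 2*S/(-1252 + S))
N = √1432383 (N = √(15876 + 1416507) = √1432383 ≈ 1196.8)
N - R(-2123) = √1432383 - 2*(-2123)/(-1252 - 2123) = √1432383 - 2*(-2123)/(-3375) = √1432383 - 2*(-2123)*(-1)/3375 = √1432383 - 1*4246/3375 = √1432383 - 4246/3375 = -4246/3375 + √1432383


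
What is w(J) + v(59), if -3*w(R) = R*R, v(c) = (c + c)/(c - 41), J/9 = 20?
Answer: -97141/9 ≈ -10793.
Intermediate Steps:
J = 180 (J = 9*20 = 180)
v(c) = 2*c/(-41 + c) (v(c) = (2*c)/(-41 + c) = 2*c/(-41 + c))
w(R) = -R²/3 (w(R) = -R*R/3 = -R²/3)
w(J) + v(59) = -⅓*180² + 2*59/(-41 + 59) = -⅓*32400 + 2*59/18 = -10800 + 2*59*(1/18) = -10800 + 59/9 = -97141/9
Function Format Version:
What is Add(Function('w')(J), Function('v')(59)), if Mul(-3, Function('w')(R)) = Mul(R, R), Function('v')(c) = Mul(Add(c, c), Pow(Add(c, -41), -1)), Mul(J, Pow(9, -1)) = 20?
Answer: Rational(-97141, 9) ≈ -10793.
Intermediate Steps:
J = 180 (J = Mul(9, 20) = 180)
Function('v')(c) = Mul(2, c, Pow(Add(-41, c), -1)) (Function('v')(c) = Mul(Mul(2, c), Pow(Add(-41, c), -1)) = Mul(2, c, Pow(Add(-41, c), -1)))
Function('w')(R) = Mul(Rational(-1, 3), Pow(R, 2)) (Function('w')(R) = Mul(Rational(-1, 3), Mul(R, R)) = Mul(Rational(-1, 3), Pow(R, 2)))
Add(Function('w')(J), Function('v')(59)) = Add(Mul(Rational(-1, 3), Pow(180, 2)), Mul(2, 59, Pow(Add(-41, 59), -1))) = Add(Mul(Rational(-1, 3), 32400), Mul(2, 59, Pow(18, -1))) = Add(-10800, Mul(2, 59, Rational(1, 18))) = Add(-10800, Rational(59, 9)) = Rational(-97141, 9)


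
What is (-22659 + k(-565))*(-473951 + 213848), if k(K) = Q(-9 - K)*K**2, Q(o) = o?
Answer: -46159553703423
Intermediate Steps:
k(K) = K**2*(-9 - K) (k(K) = (-9 - K)*K**2 = K**2*(-9 - K))
(-22659 + k(-565))*(-473951 + 213848) = (-22659 + (-565)**2*(-9 - 1*(-565)))*(-473951 + 213848) = (-22659 + 319225*(-9 + 565))*(-260103) = (-22659 + 319225*556)*(-260103) = (-22659 + 177489100)*(-260103) = 177466441*(-260103) = -46159553703423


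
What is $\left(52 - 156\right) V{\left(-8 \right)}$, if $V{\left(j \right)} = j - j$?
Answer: $0$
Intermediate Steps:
$V{\left(j \right)} = 0$
$\left(52 - 156\right) V{\left(-8 \right)} = \left(52 - 156\right) 0 = \left(-104\right) 0 = 0$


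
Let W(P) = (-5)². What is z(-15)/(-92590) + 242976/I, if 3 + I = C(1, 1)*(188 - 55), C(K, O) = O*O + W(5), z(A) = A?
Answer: 4499439933/63979690 ≈ 70.326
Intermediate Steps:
W(P) = 25
C(K, O) = 25 + O² (C(K, O) = O*O + 25 = O² + 25 = 25 + O²)
I = 3455 (I = -3 + (25 + 1²)*(188 - 55) = -3 + (25 + 1)*133 = -3 + 26*133 = -3 + 3458 = 3455)
z(-15)/(-92590) + 242976/I = -15/(-92590) + 242976/3455 = -15*(-1/92590) + 242976*(1/3455) = 3/18518 + 242976/3455 = 4499439933/63979690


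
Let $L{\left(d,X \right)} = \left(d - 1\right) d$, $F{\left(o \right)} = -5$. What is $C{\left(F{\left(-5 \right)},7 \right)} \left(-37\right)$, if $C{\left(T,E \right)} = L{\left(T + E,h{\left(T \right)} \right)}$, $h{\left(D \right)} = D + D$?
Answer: $-74$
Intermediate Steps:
$h{\left(D \right)} = 2 D$
$L{\left(d,X \right)} = d \left(-1 + d\right)$ ($L{\left(d,X \right)} = \left(-1 + d\right) d = d \left(-1 + d\right)$)
$C{\left(T,E \right)} = \left(E + T\right) \left(-1 + E + T\right)$ ($C{\left(T,E \right)} = \left(T + E\right) \left(-1 + \left(T + E\right)\right) = \left(E + T\right) \left(-1 + \left(E + T\right)\right) = \left(E + T\right) \left(-1 + E + T\right)$)
$C{\left(F{\left(-5 \right)},7 \right)} \left(-37\right) = \left(7 - 5\right) \left(-1 + 7 - 5\right) \left(-37\right) = 2 \cdot 1 \left(-37\right) = 2 \left(-37\right) = -74$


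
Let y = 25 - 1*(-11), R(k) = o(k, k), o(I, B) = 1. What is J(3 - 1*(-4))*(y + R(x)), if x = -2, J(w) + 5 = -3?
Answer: -296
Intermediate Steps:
J(w) = -8 (J(w) = -5 - 3 = -8)
R(k) = 1
y = 36 (y = 25 + 11 = 36)
J(3 - 1*(-4))*(y + R(x)) = -8*(36 + 1) = -8*37 = -296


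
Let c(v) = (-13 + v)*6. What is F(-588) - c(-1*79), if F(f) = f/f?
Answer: 553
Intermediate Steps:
c(v) = -78 + 6*v
F(f) = 1
F(-588) - c(-1*79) = 1 - (-78 + 6*(-1*79)) = 1 - (-78 + 6*(-79)) = 1 - (-78 - 474) = 1 - 1*(-552) = 1 + 552 = 553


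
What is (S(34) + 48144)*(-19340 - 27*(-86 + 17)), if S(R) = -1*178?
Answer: -838301782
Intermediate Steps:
S(R) = -178
(S(34) + 48144)*(-19340 - 27*(-86 + 17)) = (-178 + 48144)*(-19340 - 27*(-86 + 17)) = 47966*(-19340 - 27*(-69)) = 47966*(-19340 + 1863) = 47966*(-17477) = -838301782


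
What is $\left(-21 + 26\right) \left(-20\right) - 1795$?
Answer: $-1895$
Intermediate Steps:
$\left(-21 + 26\right) \left(-20\right) - 1795 = 5 \left(-20\right) - 1795 = -100 - 1795 = -1895$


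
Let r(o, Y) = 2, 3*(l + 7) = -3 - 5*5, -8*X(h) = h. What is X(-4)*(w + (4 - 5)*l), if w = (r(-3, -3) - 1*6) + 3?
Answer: 23/3 ≈ 7.6667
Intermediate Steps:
X(h) = -h/8
l = -49/3 (l = -7 + (-3 - 5*5)/3 = -7 + (-3 - 25)/3 = -7 + (⅓)*(-28) = -7 - 28/3 = -49/3 ≈ -16.333)
w = -1 (w = (2 - 1*6) + 3 = (2 - 6) + 3 = -4 + 3 = -1)
X(-4)*(w + (4 - 5)*l) = (-⅛*(-4))*(-1 + (4 - 5)*(-49/3)) = (-1 - 1*(-49/3))/2 = (-1 + 49/3)/2 = (½)*(46/3) = 23/3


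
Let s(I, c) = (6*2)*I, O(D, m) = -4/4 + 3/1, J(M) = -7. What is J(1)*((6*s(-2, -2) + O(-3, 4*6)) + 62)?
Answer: 560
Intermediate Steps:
O(D, m) = 2 (O(D, m) = -4*1/4 + 3*1 = -1 + 3 = 2)
s(I, c) = 12*I
J(1)*((6*s(-2, -2) + O(-3, 4*6)) + 62) = -7*((6*(12*(-2)) + 2) + 62) = -7*((6*(-24) + 2) + 62) = -7*((-144 + 2) + 62) = -7*(-142 + 62) = -7*(-80) = 560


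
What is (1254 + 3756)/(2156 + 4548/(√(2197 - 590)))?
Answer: 2169763365/931148956 - 2848185*√1607/931148956 ≈ 2.2076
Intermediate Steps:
(1254 + 3756)/(2156 + 4548/(√(2197 - 590))) = 5010/(2156 + 4548/(√1607)) = 5010/(2156 + 4548*(√1607/1607)) = 5010/(2156 + 4548*√1607/1607)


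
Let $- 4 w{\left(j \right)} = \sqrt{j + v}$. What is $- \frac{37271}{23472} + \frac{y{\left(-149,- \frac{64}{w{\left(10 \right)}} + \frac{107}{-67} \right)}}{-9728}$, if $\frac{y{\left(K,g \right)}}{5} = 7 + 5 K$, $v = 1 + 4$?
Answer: $- \frac{8623769}{7135488} \approx -1.2086$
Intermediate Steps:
$v = 5$
$w{\left(j \right)} = - \frac{\sqrt{5 + j}}{4}$ ($w{\left(j \right)} = - \frac{\sqrt{j + 5}}{4} = - \frac{\sqrt{5 + j}}{4}$)
$y{\left(K,g \right)} = 35 + 25 K$ ($y{\left(K,g \right)} = 5 \left(7 + 5 K\right) = 35 + 25 K$)
$- \frac{37271}{23472} + \frac{y{\left(-149,- \frac{64}{w{\left(10 \right)}} + \frac{107}{-67} \right)}}{-9728} = - \frac{37271}{23472} + \frac{35 + 25 \left(-149\right)}{-9728} = \left(-37271\right) \frac{1}{23472} + \left(35 - 3725\right) \left(- \frac{1}{9728}\right) = - \frac{37271}{23472} - - \frac{1845}{4864} = - \frac{37271}{23472} + \frac{1845}{4864} = - \frac{8623769}{7135488}$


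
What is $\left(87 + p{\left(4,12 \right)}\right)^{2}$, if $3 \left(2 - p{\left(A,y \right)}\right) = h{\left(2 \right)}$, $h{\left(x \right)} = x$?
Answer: $\frac{70225}{9} \approx 7802.8$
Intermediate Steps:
$p{\left(A,y \right)} = \frac{4}{3}$ ($p{\left(A,y \right)} = 2 - \frac{2}{3} = \frac{4}{3}$)
$\left(87 + p{\left(4,12 \right)}\right)^{2} = \left(87 + \frac{4}{3}\right)^{2} = \left(\frac{265}{3}\right)^{2} = \frac{70225}{9}$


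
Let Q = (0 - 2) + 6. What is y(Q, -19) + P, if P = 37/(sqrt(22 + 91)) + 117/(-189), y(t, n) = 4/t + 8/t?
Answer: 50/21 + 37*sqrt(113)/113 ≈ 5.8616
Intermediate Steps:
Q = 4 (Q = -2 + 6 = 4)
y(t, n) = 12/t
P = -13/21 + 37*sqrt(113)/113 (P = 37/(sqrt(113)) + 117*(-1/189) = 37*(sqrt(113)/113) - 13/21 = 37*sqrt(113)/113 - 13/21 = -13/21 + 37*sqrt(113)/113 ≈ 2.8616)
y(Q, -19) + P = 12/4 + (-13/21 + 37*sqrt(113)/113) = 12*(1/4) + (-13/21 + 37*sqrt(113)/113) = 3 + (-13/21 + 37*sqrt(113)/113) = 50/21 + 37*sqrt(113)/113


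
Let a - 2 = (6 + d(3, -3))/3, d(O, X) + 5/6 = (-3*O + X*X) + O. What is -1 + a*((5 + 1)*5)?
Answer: 422/3 ≈ 140.67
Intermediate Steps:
d(O, X) = -⅚ + X² - 2*O (d(O, X) = -⅚ + ((-3*O + X*X) + O) = -⅚ + ((-3*O + X²) + O) = -⅚ + ((X² - 3*O) + O) = -⅚ + (X² - 2*O) = -⅚ + X² - 2*O)
a = 85/18 (a = 2 + (6 + (-⅚ + (-3)² - 2*3))/3 = 2 + (6 + (-⅚ + 9 - 6))*(⅓) = 2 + (6 + 13/6)*(⅓) = 2 + (49/6)*(⅓) = 2 + 49/18 = 85/18 ≈ 4.7222)
-1 + a*((5 + 1)*5) = -1 + 85*((5 + 1)*5)/18 = -1 + 85*(6*5)/18 = -1 + (85/18)*30 = -1 + 425/3 = 422/3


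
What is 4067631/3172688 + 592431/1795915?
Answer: 9184718251893/5697877969520 ≈ 1.6120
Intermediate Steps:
4067631/3172688 + 592431/1795915 = 9184718251893/5697877969520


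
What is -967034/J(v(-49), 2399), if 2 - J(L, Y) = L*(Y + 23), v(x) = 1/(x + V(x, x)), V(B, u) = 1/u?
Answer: -40048546/2129 ≈ -18811.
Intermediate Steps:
v(x) = 1/(x + 1/x)
J(L, Y) = 2 - L*(23 + Y) (J(L, Y) = 2 - L*(Y + 23) = 2 - L*(23 + Y))
-967034/J(v(-49), 2399) = -967034/(2 - (-1127)/(1 + (-49)²) - 1*(-49/(1 + (-49)²))*2399) = -967034/(2 - (-1127)/(1 + 2401) - 1*(-49/(1 + 2401))*2399) = -967034/(2 - (-1127)/2402 - 1*(-49/2402)*2399) = -967034/(2 - (-1127)/2402 - 1*(-49*1/2402)*2399) = -967034/(2 - 23*(-49/2402) - 1*(-49/2402)*2399) = -967034/(2 + 1127/2402 + 117551/2402) = -967034/61741/1201 = -967034*1201/61741 = -40048546/2129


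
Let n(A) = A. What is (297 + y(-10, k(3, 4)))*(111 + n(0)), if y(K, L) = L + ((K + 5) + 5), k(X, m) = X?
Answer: 33300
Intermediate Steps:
y(K, L) = 10 + K + L (y(K, L) = L + ((5 + K) + 5) = L + (10 + K) = 10 + K + L)
(297 + y(-10, k(3, 4)))*(111 + n(0)) = (297 + (10 - 10 + 3))*(111 + 0) = (297 + 3)*111 = 300*111 = 33300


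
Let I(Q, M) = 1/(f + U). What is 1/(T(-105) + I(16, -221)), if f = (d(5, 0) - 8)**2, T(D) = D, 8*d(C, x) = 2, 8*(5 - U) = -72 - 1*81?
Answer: -1347/141419 ≈ -0.0095249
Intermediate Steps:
U = 193/8 (U = 5 - (-72 - 1*81)/8 = 5 - (-72 - 81)/8 = 5 - 1/8*(-153) = 5 + 153/8 = 193/8 ≈ 24.125)
d(C, x) = 1/4 (d(C, x) = (1/8)*2 = 1/4)
f = 961/16 (f = (1/4 - 8)**2 = (-31/4)**2 = 961/16 ≈ 60.063)
I(Q, M) = 16/1347 (I(Q, M) = 1/(961/16 + 193/8) = 1/(1347/16) = 16/1347)
1/(T(-105) + I(16, -221)) = 1/(-105 + 16/1347) = 1/(-141419/1347) = -1347/141419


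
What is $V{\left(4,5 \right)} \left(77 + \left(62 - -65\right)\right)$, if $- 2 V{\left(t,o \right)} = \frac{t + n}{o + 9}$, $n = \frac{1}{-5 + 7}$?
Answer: $- \frac{459}{14} \approx -32.786$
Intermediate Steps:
$n = \frac{1}{2} \approx 0.5$
$V{\left(t,o \right)} = - \frac{\frac{1}{2} + t}{2 \left(9 + o\right)}$ ($V{\left(t,o \right)} = - \frac{\left(t + \frac{1}{2}\right) \frac{1}{o + 9}}{2} = - \frac{\left(\frac{1}{2} + t\right) \frac{1}{9 + o}}{2} = - \frac{\frac{1}{9 + o} \left(\frac{1}{2} + t\right)}{2} = - \frac{\frac{1}{2} + t}{2 \left(9 + o\right)}$)
$V{\left(4,5 \right)} \left(77 + \left(62 - -65\right)\right) = \frac{-1 - 8}{4 \left(9 + 5\right)} \left(77 + \left(62 - -65\right)\right) = \frac{-1 - 8}{4 \cdot 14} \left(77 + \left(62 + 65\right)\right) = \frac{1}{4} \cdot \frac{1}{14} \left(-9\right) \left(77 + 127\right) = \left(- \frac{9}{56}\right) 204 = - \frac{459}{14}$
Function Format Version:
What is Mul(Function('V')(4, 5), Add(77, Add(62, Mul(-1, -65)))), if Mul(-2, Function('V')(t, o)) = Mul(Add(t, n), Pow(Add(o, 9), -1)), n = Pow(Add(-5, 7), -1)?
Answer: Rational(-459, 14) ≈ -32.786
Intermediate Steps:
n = Rational(1, 2) (n = Pow(2, -1) = Rational(1, 2) ≈ 0.50000)
Function('V')(t, o) = Mul(Rational(-1, 2), Pow(Add(9, o), -1), Add(Rational(1, 2), t)) (Function('V')(t, o) = Mul(Rational(-1, 2), Mul(Add(t, Rational(1, 2)), Pow(Add(o, 9), -1))) = Mul(Rational(-1, 2), Mul(Add(Rational(1, 2), t), Pow(Add(9, o), -1))) = Mul(Rational(-1, 2), Mul(Pow(Add(9, o), -1), Add(Rational(1, 2), t))) = Mul(Rational(-1, 2), Pow(Add(9, o), -1), Add(Rational(1, 2), t)))
Mul(Function('V')(4, 5), Add(77, Add(62, Mul(-1, -65)))) = Mul(Mul(Rational(1, 4), Pow(Add(9, 5), -1), Add(-1, Mul(-2, 4))), Add(77, Add(62, Mul(-1, -65)))) = Mul(Mul(Rational(1, 4), Pow(14, -1), Add(-1, -8)), Add(77, Add(62, 65))) = Mul(Mul(Rational(1, 4), Rational(1, 14), -9), Add(77, 127)) = Mul(Rational(-9, 56), 204) = Rational(-459, 14)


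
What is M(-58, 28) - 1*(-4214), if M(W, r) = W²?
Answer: 7578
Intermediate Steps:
M(-58, 28) - 1*(-4214) = (-58)² - 1*(-4214) = 3364 + 4214 = 7578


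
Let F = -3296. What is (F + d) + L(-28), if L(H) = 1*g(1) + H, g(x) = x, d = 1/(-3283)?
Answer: -10909410/3283 ≈ -3323.0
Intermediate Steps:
d = -1/3283 ≈ -0.00030460
L(H) = 1 + H (L(H) = 1*1 + H = 1 + H)
(F + d) + L(-28) = (-3296 - 1/3283) + (1 - 28) = -10820769/3283 - 27 = -10909410/3283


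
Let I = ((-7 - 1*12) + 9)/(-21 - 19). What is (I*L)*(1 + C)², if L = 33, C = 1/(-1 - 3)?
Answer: 297/64 ≈ 4.6406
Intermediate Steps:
C = -¼ (C = 1/(-4) = -¼ ≈ -0.25000)
I = ¼ (I = ((-7 - 12) + 9)/(-40) = (-19 + 9)*(-1/40) = -10*(-1/40) = ¼ ≈ 0.25000)
(I*L)*(1 + C)² = ((¼)*33)*(1 - ¼)² = 33*(¾)²/4 = (33/4)*(9/16) = 297/64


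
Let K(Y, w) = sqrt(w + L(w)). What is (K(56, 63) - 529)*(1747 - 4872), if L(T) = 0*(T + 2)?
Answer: 1653125 - 9375*sqrt(7) ≈ 1.6283e+6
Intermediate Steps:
L(T) = 0 (L(T) = 0*(2 + T) = 0)
K(Y, w) = sqrt(w) (K(Y, w) = sqrt(w + 0) = sqrt(w))
(K(56, 63) - 529)*(1747 - 4872) = (sqrt(63) - 529)*(1747 - 4872) = (3*sqrt(7) - 529)*(-3125) = (-529 + 3*sqrt(7))*(-3125) = 1653125 - 9375*sqrt(7)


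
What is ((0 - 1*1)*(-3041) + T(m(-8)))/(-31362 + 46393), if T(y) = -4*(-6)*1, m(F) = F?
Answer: 3065/15031 ≈ 0.20391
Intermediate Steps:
T(y) = 24 (T(y) = 24*1 = 24)
((0 - 1*1)*(-3041) + T(m(-8)))/(-31362 + 46393) = ((0 - 1*1)*(-3041) + 24)/(-31362 + 46393) = ((0 - 1)*(-3041) + 24)/15031 = (-1*(-3041) + 24)*(1/15031) = (3041 + 24)*(1/15031) = 3065*(1/15031) = 3065/15031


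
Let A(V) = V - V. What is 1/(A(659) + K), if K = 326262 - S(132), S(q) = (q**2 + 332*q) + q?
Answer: 1/264882 ≈ 3.7753e-6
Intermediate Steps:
S(q) = q**2 + 333*q
A(V) = 0
K = 264882 (K = 326262 - 132*(333 + 132) = 326262 - 132*465 = 326262 - 1*61380 = 326262 - 61380 = 264882)
1/(A(659) + K) = 1/(0 + 264882) = 1/264882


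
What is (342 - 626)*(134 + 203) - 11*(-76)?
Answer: -94872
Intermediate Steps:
(342 - 626)*(134 + 203) - 11*(-76) = -284*337 + 836 = -95708 + 836 = -94872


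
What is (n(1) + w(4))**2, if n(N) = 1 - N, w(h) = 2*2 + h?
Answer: 64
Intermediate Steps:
w(h) = 4 + h
(n(1) + w(4))**2 = ((1 - 1*1) + (4 + 4))**2 = ((1 - 1) + 8)**2 = (0 + 8)**2 = 8**2 = 64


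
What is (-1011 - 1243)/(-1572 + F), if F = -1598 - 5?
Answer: 2254/3175 ≈ 0.70992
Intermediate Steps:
F = -1603
(-1011 - 1243)/(-1572 + F) = (-1011 - 1243)/(-1572 - 1603) = -2254/(-3175) = -2254*(-1/3175) = 2254/3175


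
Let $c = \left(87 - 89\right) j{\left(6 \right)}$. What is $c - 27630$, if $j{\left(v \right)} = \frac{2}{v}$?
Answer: $- \frac{82892}{3} \approx -27631.0$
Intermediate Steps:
$c = - \frac{2}{3}$ ($c = \left(87 - 89\right) \frac{2}{6} = - 2 \cdot 2 \cdot \frac{1}{6} = \left(-2\right) \frac{1}{3} = - \frac{2}{3} \approx -0.66667$)
$c - 27630 = - \frac{2}{3} - 27630 = - \frac{82892}{3}$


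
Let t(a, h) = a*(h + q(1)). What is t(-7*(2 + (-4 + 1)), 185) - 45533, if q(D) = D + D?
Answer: -44224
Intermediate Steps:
q(D) = 2*D
t(a, h) = a*(2 + h) (t(a, h) = a*(h + 2*1) = a*(h + 2) = a*(2 + h))
t(-7*(2 + (-4 + 1)), 185) - 45533 = (-7*(2 + (-4 + 1)))*(2 + 185) - 45533 = -7*(2 - 3)*187 - 45533 = -7*(-1)*187 - 45533 = 7*187 - 45533 = 1309 - 45533 = -44224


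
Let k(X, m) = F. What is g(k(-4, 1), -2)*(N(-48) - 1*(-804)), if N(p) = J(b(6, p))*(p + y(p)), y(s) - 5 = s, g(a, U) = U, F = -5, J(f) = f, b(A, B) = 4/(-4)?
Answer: -1790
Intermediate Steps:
b(A, B) = -1 (b(A, B) = 4*(-1/4) = -1)
k(X, m) = -5
y(s) = 5 + s
N(p) = -5 - 2*p (N(p) = -(p + (5 + p)) = -(5 + 2*p) = -5 - 2*p)
g(k(-4, 1), -2)*(N(-48) - 1*(-804)) = -2*((-5 - 2*(-48)) - 1*(-804)) = -2*((-5 + 96) + 804) = -2*(91 + 804) = -2*895 = -1790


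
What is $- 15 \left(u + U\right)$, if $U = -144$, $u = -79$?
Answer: $3345$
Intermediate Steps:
$- 15 \left(u + U\right) = - 15 \left(-79 - 144\right) = \left(-15\right) \left(-223\right) = 3345$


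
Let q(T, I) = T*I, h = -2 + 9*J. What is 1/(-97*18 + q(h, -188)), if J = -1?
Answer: 1/322 ≈ 0.0031056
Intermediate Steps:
h = -11 (h = -2 + 9*(-1) = -2 - 9 = -11)
q(T, I) = I*T
1/(-97*18 + q(h, -188)) = 1/(-97*18 - 188*(-11)) = 1/(-1746 + 2068) = 1/322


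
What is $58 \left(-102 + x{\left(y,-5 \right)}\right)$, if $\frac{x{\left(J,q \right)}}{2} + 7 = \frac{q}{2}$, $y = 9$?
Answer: $-7018$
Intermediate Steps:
$x{\left(J,q \right)} = -14 + q$ ($x{\left(J,q \right)} = -14 + 2 \frac{q}{2} = -14 + q$)
$58 \left(-102 + x{\left(y,-5 \right)}\right) = 58 \left(-102 - 19\right) = 58 \left(-121\right) = -7018$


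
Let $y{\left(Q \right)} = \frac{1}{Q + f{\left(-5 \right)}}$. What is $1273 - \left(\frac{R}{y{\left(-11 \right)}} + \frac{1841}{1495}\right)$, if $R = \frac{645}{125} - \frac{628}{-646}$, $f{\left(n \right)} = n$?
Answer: $\frac{3307479138}{2414425} \approx 1369.9$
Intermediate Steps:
$y{\left(Q \right)} = \frac{1}{-5 + Q}$ ($y{\left(Q \right)} = \frac{1}{Q - 5} = \frac{1}{-5 + Q}$)
$R = \frac{49517}{8075}$ ($R = 645 \cdot \frac{1}{125} - - \frac{314}{323} = \frac{129}{25} + \frac{314}{323} = \frac{49517}{8075} \approx 6.1321$)
$1273 - \left(\frac{R}{y{\left(-11 \right)}} + \frac{1841}{1495}\right) = 1273 - \left(\frac{49517}{8075 \frac{1}{-5 - 11}} + \frac{1841}{1495}\right) = 1273 - \left(\frac{49517}{8075 \frac{1}{-16}} + 1841 \cdot \frac{1}{1495}\right) = 1273 - \left(\frac{49517}{8075 \left(- \frac{1}{16}\right)} + \frac{1841}{1495}\right) = 1273 - \left(\frac{49517}{8075} \left(-16\right) + \frac{1841}{1495}\right) = 1273 - \left(- \frac{792272}{8075} + \frac{1841}{1495}\right) = 1273 - - \frac{233916113}{2414425} = 1273 + \frac{233916113}{2414425} = \frac{3307479138}{2414425}$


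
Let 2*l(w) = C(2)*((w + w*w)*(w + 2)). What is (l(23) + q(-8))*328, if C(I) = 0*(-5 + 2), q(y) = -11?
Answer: -3608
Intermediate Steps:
C(I) = 0 (C(I) = 0*(-3) = 0)
l(w) = 0 (l(w) = (0*((w + w*w)*(w + 2)))/2 = (0*((w + w²)*(2 + w)))/2 = (0*((2 + w)*(w + w²)))/2 = (½)*0 = 0)
(l(23) + q(-8))*328 = (0 - 11)*328 = -11*328 = -3608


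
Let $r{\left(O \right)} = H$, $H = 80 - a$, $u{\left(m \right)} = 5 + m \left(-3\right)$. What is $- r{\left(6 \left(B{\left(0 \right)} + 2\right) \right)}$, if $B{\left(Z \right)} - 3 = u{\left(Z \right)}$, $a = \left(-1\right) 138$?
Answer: $-218$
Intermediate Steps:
$a = -138$
$u{\left(m \right)} = 5 - 3 m$
$B{\left(Z \right)} = 8 - 3 Z$ ($B{\left(Z \right)} = 3 - \left(-5 + 3 Z\right) = 8 - 3 Z$)
$H = 218$ ($H = 80 - -138 = 80 + 138 = 218$)
$r{\left(O \right)} = 218$
$- r{\left(6 \left(B{\left(0 \right)} + 2\right) \right)} = \left(-1\right) 218 = -218$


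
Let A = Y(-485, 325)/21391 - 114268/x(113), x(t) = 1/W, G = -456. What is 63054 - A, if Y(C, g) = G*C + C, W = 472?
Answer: 1155061371375/21391 ≈ 5.3998e+7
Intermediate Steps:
Y(C, g) = -455*C (Y(C, g) = -456*C + C = -455*C)
x(t) = 1/472
A = -1153712583261/21391 (A = -455*(-485)/21391 - 114268/1/472 = 220675*(1/21391) - 114268*472 = 220675/21391 - 53934496 = -1153712583261/21391 ≈ -5.3934e+7)
63054 - A = 63054 - 1*(-1153712583261/21391) = 63054 + 1153712583261/21391 = 1155061371375/21391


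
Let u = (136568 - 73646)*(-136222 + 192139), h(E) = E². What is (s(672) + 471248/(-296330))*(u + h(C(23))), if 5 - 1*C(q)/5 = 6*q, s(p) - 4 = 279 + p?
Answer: 497079856280404749/148165 ≈ 3.3549e+12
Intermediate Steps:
s(p) = 283 + p (s(p) = 4 + (279 + p) = 283 + p)
C(q) = 25 - 30*q
u = 3518409474 (u = 62922*55917 = 3518409474)
(s(672) + 471248/(-296330))*(u + h(C(23))) = ((283 + 672) + 471248/(-296330))*(3518409474 + (25 - 30*23)²) = (955 + 471248*(-1/296330))*(3518409474 + (25 - 690)²) = (955 - 235624/148165)*(3518409474 + (-665)²) = 141261951*(3518409474 + 442225)/148165 = (141261951/148165)*3518851699 = 497079856280404749/148165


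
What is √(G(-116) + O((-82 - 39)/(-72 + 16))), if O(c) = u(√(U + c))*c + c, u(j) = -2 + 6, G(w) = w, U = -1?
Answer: I*√82474/28 ≈ 10.257*I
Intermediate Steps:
u(j) = 4
O(c) = 5*c (O(c) = 4*c + c = 5*c)
√(G(-116) + O((-82 - 39)/(-72 + 16))) = √(-116 + 5*((-82 - 39)/(-72 + 16))) = √(-116 + 5*(-121/(-56))) = √(-116 + 5*(-121*(-1/56))) = √(-116 + 5*(121/56)) = √(-116 + 605/56) = √(-5891/56) = I*√82474/28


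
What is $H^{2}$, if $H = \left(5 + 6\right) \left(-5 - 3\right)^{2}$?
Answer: $495616$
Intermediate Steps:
$H = 704$ ($H = 11 \left(-8\right)^{2} = 11 \cdot 64 = 704$)
$H^{2} = 704^{2} = 495616$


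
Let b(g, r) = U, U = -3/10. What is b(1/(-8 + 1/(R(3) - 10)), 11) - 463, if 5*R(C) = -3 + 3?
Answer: -4633/10 ≈ -463.30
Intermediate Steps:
R(C) = 0 (R(C) = (-3 + 3)/5 = (⅕)*0 = 0)
U = -3/10 (U = -3*⅒ = -3/10 ≈ -0.30000)
b(g, r) = -3/10
b(1/(-8 + 1/(R(3) - 10)), 11) - 463 = -3/10 - 463 = -4633/10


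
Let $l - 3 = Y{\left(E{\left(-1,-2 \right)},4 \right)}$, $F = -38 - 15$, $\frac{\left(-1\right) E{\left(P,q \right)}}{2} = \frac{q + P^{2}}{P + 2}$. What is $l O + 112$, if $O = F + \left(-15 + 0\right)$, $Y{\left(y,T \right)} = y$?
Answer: $-228$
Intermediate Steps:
$E{\left(P,q \right)} = - \frac{2 \left(q + P^{2}\right)}{2 + P}$ ($E{\left(P,q \right)} = - 2 \frac{q + P^{2}}{P + 2} = - 2 \frac{q + P^{2}}{2 + P} = - \frac{2 \left(q + P^{2}\right)}{2 + P}$)
$F = -53$ ($F = -38 - 15 = -53$)
$l = 5$ ($l = 3 + \frac{2 \left(\left(-1\right) \left(-2\right) - \left(-1\right)^{2}\right)}{2 - 1} = 3 + \frac{2 \left(2 - 1\right)}{1} = 3 + 2 \cdot 1 \left(2 - 1\right) = 3 + 2 \cdot 1 \cdot 1 = 3 + 2 = 5$)
$O = -68$ ($O = -53 + \left(-15 + 0\right) = -53 - 15 = -68$)
$l O + 112 = 5 \left(-68\right) + 112 = -340 + 112 = -228$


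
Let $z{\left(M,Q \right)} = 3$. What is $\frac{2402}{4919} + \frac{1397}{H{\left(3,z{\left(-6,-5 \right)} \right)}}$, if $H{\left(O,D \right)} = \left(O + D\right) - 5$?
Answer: $\frac{6874245}{4919} \approx 1397.5$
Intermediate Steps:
$H{\left(O,D \right)} = -5 + D + O$ ($H{\left(O,D \right)} = \left(D + O\right) - 5 = -5 + D + O$)
$\frac{2402}{4919} + \frac{1397}{H{\left(3,z{\left(-6,-5 \right)} \right)}} = \frac{2402}{4919} + \frac{1397}{-5 + 3 + 3} = 2402 \cdot \frac{1}{4919} + \frac{1397}{1} = \frac{2402}{4919} + 1397 \cdot 1 = \frac{2402}{4919} + 1397 = \frac{6874245}{4919}$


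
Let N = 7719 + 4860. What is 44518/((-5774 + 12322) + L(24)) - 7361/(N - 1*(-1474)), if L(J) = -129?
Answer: 578361195/90206207 ≈ 6.4115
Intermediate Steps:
N = 12579
44518/((-5774 + 12322) + L(24)) - 7361/(N - 1*(-1474)) = 44518/((-5774 + 12322) - 129) - 7361/(12579 - 1*(-1474)) = 44518/(6548 - 129) - 7361/(12579 + 1474) = 44518/6419 - 7361/14053 = 578361195/90206207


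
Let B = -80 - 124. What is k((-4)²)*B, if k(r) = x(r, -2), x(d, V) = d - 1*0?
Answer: -3264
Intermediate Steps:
B = -204
x(d, V) = d (x(d, V) = d + 0 = d)
k(r) = r
k((-4)²)*B = (-4)²*(-204) = 16*(-204) = -3264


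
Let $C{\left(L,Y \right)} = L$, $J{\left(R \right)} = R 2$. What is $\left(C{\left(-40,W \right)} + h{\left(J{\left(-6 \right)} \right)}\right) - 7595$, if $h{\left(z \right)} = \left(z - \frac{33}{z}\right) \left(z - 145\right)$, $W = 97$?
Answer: $- \frac{24731}{4} \approx -6182.8$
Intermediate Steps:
$J{\left(R \right)} = 2 R$
$h{\left(z \right)} = \left(-145 + z\right) \left(z - \frac{33}{z}\right)$ ($h{\left(z \right)} = \left(z - \frac{33}{z}\right) \left(-145 + z\right) = \left(-145 + z\right) \left(z - \frac{33}{z}\right)$)
$\left(C{\left(-40,W \right)} + h{\left(J{\left(-6 \right)} \right)}\right) - 7595 = \left(-40 - \left(33 - 144 + \frac{1595}{4} + 145 \cdot 2 \left(-6\right)\right)\right) - 7595 = \left(-40 + \left(-33 + \left(-12\right)^{2} - -1740 + \frac{4785}{-12}\right)\right) - 7595 = \left(-40 + \left(-33 + 144 + 1740 + 4785 \left(- \frac{1}{12}\right)\right)\right) - 7595 = \left(-40 + \left(-33 + 144 + 1740 - \frac{1595}{4}\right)\right) - 7595 = \left(-40 + \frac{5809}{4}\right) - 7595 = \frac{5649}{4} - 7595 = - \frac{24731}{4}$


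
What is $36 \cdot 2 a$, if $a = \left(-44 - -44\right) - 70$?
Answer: $-5040$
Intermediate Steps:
$a = -70$ ($a = \left(-44 + 44\right) - 70 = 0 - 70 = -70$)
$36 \cdot 2 a = 36 \cdot 2 \left(-70\right) = 72 \left(-70\right) = -5040$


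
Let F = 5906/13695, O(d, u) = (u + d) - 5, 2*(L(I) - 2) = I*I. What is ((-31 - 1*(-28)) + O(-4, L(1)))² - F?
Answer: 4920271/54780 ≈ 89.819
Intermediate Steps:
L(I) = 2 + I²/2 (L(I) = 2 + (I*I)/2 = 2 + I²/2)
O(d, u) = -5 + d + u (O(d, u) = (d + u) - 5 = -5 + d + u)
F = 5906/13695 (F = 5906*(1/13695) = 5906/13695 ≈ 0.43125)
((-31 - 1*(-28)) + O(-4, L(1)))² - F = ((-31 - 1*(-28)) + (-5 - 4 + (2 + (½)*1²)))² - 1*5906/13695 = ((-31 + 28) + (-5 - 4 + (2 + (½)*1)))² - 5906/13695 = (-3 + (-5 - 4 + (2 + ½)))² - 5906/13695 = (-3 + (-5 - 4 + 5/2))² - 5906/13695 = (-3 - 13/2)² - 5906/13695 = (-19/2)² - 5906/13695 = 361/4 - 5906/13695 = 4920271/54780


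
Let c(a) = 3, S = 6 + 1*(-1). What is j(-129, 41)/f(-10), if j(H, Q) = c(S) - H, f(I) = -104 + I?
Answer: -22/19 ≈ -1.1579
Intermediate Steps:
S = 5 (S = 6 - 1 = 5)
j(H, Q) = 3 - H
j(-129, 41)/f(-10) = (3 - 1*(-129))/(-104 - 10) = (3 + 129)/(-114) = 132*(-1/114) = -22/19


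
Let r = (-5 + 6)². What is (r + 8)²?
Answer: 81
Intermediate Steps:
r = 1 (r = 1² = 1)
(r + 8)² = (1 + 8)² = 9² = 81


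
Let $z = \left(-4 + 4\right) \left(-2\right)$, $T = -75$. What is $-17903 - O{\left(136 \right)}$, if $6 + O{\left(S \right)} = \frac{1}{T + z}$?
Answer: $- \frac{1342274}{75} \approx -17897.0$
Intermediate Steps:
$z = 0$ ($z = 0 \left(-2\right) = 0$)
$O{\left(S \right)} = - \frac{451}{75}$ ($O{\left(S \right)} = -6 + \frac{1}{-75 + 0} = -6 + \frac{1}{-75} = -6 - \frac{1}{75} = - \frac{451}{75}$)
$-17903 - O{\left(136 \right)} = -17903 - - \frac{451}{75} = -17903 + \frac{451}{75} = - \frac{1342274}{75}$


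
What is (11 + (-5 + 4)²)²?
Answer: 144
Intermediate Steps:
(11 + (-5 + 4)²)² = (11 + (-1)²)² = (11 + 1)² = 12² = 144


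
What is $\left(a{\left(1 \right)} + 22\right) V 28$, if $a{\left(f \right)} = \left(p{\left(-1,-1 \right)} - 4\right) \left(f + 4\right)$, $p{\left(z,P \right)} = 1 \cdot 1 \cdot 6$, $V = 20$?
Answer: $17920$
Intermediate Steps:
$p{\left(z,P \right)} = 6$ ($p{\left(z,P \right)} = 1 \cdot 6 = 6$)
$a{\left(f \right)} = 8 + 2 f$ ($a{\left(f \right)} = \left(6 - 4\right) \left(f + 4\right) = 2 \left(4 + f\right) = 8 + 2 f$)
$\left(a{\left(1 \right)} + 22\right) V 28 = \left(\left(8 + 2 \cdot 1\right) + 22\right) 20 \cdot 28 = \left(\left(8 + 2\right) + 22\right) 20 \cdot 28 = \left(10 + 22\right) 20 \cdot 28 = 32 \cdot 20 \cdot 28 = 640 \cdot 28 = 17920$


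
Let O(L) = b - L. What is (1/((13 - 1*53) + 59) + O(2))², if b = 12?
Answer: 36481/361 ≈ 101.06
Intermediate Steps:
O(L) = 12 - L
(1/((13 - 1*53) + 59) + O(2))² = (1/((13 - 1*53) + 59) + (12 - 1*2))² = (1/((13 - 53) + 59) + (12 - 2))² = (1/(-40 + 59) + 10)² = (1/19 + 10)² = (191/19)² = 36481/361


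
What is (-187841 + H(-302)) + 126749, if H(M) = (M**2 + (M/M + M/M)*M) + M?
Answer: 29206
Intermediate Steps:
H(M) = M**2 + 3*M (H(M) = (M**2 + (1 + 1)*M) + M = (M**2 + 2*M) + M = M**2 + 3*M)
(-187841 + H(-302)) + 126749 = (-187841 - 302*(3 - 302)) + 126749 = (-187841 - 302*(-299)) + 126749 = (-187841 + 90298) + 126749 = -97543 + 126749 = 29206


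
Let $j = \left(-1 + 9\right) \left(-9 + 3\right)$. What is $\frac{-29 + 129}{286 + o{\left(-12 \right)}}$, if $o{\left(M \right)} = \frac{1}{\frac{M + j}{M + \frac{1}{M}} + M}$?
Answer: $\frac{4080}{11663} \approx 0.34982$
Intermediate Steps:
$j = -48$ ($j = 8 \left(-6\right) = -48$)
$o{\left(M \right)} = \frac{1}{M + \frac{-48 + M}{M + \frac{1}{M}}}$ ($o{\left(M \right)} = \frac{1}{\frac{M - 48}{M + \frac{1}{M}} + M} = \frac{1}{\frac{-48 + M}{M + \frac{1}{M}} + M} = \frac{1}{M + \frac{-48 + M}{M + \frac{1}{M}}}$)
$\frac{-29 + 129}{286 + o{\left(-12 \right)}} = \frac{-29 + 129}{286 + \frac{1 + \left(-12\right)^{2}}{\left(-12\right) \left(-47 - 12 + \left(-12\right)^{2}\right)}} = \frac{100}{286 - \frac{1 + 144}{12 \left(-47 - 12 + 144\right)}} = \frac{100}{286 - \frac{1}{12} \cdot \frac{1}{85} \cdot 145} = \frac{100}{286 - \frac{1}{1020} \cdot 145} = \frac{100}{286 - \frac{29}{204}} = \frac{100}{\frac{58315}{204}} = 100 \cdot \frac{204}{58315} = \frac{4080}{11663}$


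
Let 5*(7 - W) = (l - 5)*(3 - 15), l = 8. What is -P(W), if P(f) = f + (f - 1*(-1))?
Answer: -147/5 ≈ -29.400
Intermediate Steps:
W = 71/5 (W = 7 - (8 - 5)*(3 - 15)/5 = 7 - 3*(-12)/5 = 7 - ⅕*(-36) = 7 + 36/5 = 71/5 ≈ 14.200)
P(f) = 1 + 2*f (P(f) = f + (f + 1) = f + (1 + f) = 1 + 2*f)
-P(W) = -(1 + 2*(71/5)) = -(1 + 142/5) = -1*147/5 = -147/5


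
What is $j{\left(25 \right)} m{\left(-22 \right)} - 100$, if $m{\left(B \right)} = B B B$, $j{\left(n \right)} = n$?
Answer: $-266300$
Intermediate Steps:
$m{\left(B \right)} = B^{3}$ ($m{\left(B \right)} = B^{2} B = B^{3}$)
$j{\left(25 \right)} m{\left(-22 \right)} - 100 = 25 \left(-22\right)^{3} - 100 = 25 \left(-10648\right) - 100 = -266200 - 100 = -266300$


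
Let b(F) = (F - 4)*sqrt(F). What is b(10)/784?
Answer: 3*sqrt(10)/392 ≈ 0.024201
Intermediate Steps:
b(F) = sqrt(F)*(-4 + F) (b(F) = (-4 + F)*sqrt(F) = sqrt(F)*(-4 + F))
b(10)/784 = (sqrt(10)*(-4 + 10))/784 = (sqrt(10)*6)*(1/784) = (6*sqrt(10))*(1/784) = 3*sqrt(10)/392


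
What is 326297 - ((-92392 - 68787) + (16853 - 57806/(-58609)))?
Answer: 27582685601/58609 ≈ 4.7062e+5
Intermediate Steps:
326297 - ((-92392 - 68787) + (16853 - 57806/(-58609))) = 326297 - (-161179 + (16853 - 57806*(-1)/58609)) = 326297 - (-161179 + (16853 - 1*(-57806/58609))) = 326297 - (-161179 + (16853 + 57806/58609)) = 326297 - (-161179 + 987795283/58609) = 326297 - 1*(-8458744728/58609) = 326297 + 8458744728/58609 = 27582685601/58609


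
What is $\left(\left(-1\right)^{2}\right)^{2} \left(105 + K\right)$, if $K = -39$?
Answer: $66$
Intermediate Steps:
$\left(\left(-1\right)^{2}\right)^{2} \left(105 + K\right) = \left(\left(-1\right)^{2}\right)^{2} \left(105 - 39\right) = 1^{2} \cdot 66 = 1 \cdot 66 = 66$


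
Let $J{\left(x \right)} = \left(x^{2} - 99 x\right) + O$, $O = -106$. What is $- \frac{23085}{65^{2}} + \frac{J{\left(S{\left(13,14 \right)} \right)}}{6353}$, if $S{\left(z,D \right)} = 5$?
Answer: $- \frac{29818521}{5368285} \approx -5.5546$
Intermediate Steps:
$J{\left(x \right)} = -106 + x^{2} - 99 x$ ($J{\left(x \right)} = \left(x^{2} - 99 x\right) - 106 = -106 + x^{2} - 99 x$)
$- \frac{23085}{65^{2}} + \frac{J{\left(S{\left(13,14 \right)} \right)}}{6353} = - \frac{23085}{65^{2}} + \frac{-106 + 5^{2} - 495}{6353} = - \frac{23085}{4225} + \left(-106 + 25 - 495\right) \frac{1}{6353} = \left(-23085\right) \frac{1}{4225} - \frac{576}{6353} = - \frac{4617}{845} - \frac{576}{6353} = - \frac{29818521}{5368285}$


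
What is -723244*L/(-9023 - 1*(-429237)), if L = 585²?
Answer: -123756088950/210107 ≈ -5.8902e+5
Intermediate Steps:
L = 342225
-723244*L/(-9023 - 1*(-429237)) = -723244*342225/(-9023 - 1*(-429237)) = -723244*342225/(-9023 + 429237) = -723244/(420214*(1/342225)) = -723244/420214/342225 = -723244*342225/420214 = -123756088950/210107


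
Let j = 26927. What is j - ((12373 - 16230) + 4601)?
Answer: 26183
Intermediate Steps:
j - ((12373 - 16230) + 4601) = 26927 - ((12373 - 16230) + 4601) = 26927 - (-3857 + 4601) = 26927 - 1*744 = 26927 - 744 = 26183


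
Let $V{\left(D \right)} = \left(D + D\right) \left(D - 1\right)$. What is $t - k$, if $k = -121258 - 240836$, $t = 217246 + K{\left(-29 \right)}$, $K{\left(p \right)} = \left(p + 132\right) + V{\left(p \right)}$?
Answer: $581183$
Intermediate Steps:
$V{\left(D \right)} = 2 D \left(-1 + D\right)$
$K{\left(p \right)} = 132 + p + 2 p \left(-1 + p\right)$ ($K{\left(p \right)} = \left(p + 132\right) + 2 p \left(-1 + p\right) = \left(132 + p\right) + 2 p \left(-1 + p\right) = 132 + p + 2 p \left(-1 + p\right)$)
$t = 219089$ ($t = 217246 + \left(132 - -29 + 2 \left(-29\right)^{2}\right) = 217246 + \left(132 + 29 + 2 \cdot 841\right) = 217246 + \left(132 + 29 + 1682\right) = 217246 + 1843 = 219089$)
$k = -362094$
$t - k = 219089 - -362094 = 219089 + 362094 = 581183$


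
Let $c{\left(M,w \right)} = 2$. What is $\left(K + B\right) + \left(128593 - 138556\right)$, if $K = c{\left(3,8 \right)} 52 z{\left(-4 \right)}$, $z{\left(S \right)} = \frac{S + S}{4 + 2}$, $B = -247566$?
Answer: $- \frac{773003}{3} \approx -2.5767 \cdot 10^{5}$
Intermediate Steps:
$z{\left(S \right)} = \frac{S}{3}$ ($z{\left(S \right)} = \frac{2 S}{6} = 2 S \frac{1}{6} = \frac{S}{3}$)
$K = - \frac{416}{3}$ ($K = 2 \cdot 52 \cdot \frac{1}{3} \left(-4\right) = 104 \left(- \frac{4}{3}\right) = - \frac{416}{3} \approx -138.67$)
$\left(K + B\right) + \left(128593 - 138556\right) = \left(- \frac{416}{3} - 247566\right) + \left(128593 - 138556\right) = - \frac{743114}{3} - 9963 = - \frac{773003}{3}$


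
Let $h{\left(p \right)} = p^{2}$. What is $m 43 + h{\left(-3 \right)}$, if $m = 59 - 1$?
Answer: $2503$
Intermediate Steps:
$m = 58$
$m 43 + h{\left(-3 \right)} = 58 \cdot 43 + \left(-3\right)^{2} = 2494 + 9 = 2503$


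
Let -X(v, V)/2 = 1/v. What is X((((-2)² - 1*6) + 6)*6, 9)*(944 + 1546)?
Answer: -415/2 ≈ -207.50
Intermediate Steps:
X(v, V) = -2/v
X((((-2)² - 1*6) + 6)*6, 9)*(944 + 1546) = (-2*1/(6*(((-2)² - 1*6) + 6)))*(944 + 1546) = -2*1/(6*((4 - 6) + 6))*2490 = -2*1/(6*(-2 + 6))*2490 = -2/(4*6)*2490 = -2/24*2490 = -2*1/24*2490 = -1/12*2490 = -415/2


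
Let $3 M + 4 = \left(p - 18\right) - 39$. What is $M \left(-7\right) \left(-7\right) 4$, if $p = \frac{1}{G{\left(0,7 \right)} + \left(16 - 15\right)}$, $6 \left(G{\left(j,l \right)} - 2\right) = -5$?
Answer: $- \frac{154252}{39} \approx -3955.2$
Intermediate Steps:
$G{\left(j,l \right)} = \frac{7}{6}$ ($G{\left(j,l \right)} = 2 + \frac{1}{6} \left(-5\right) = 2 - \frac{5}{6} = \frac{7}{6}$)
$p = \frac{6}{13}$ ($p = \frac{1}{\frac{7}{6} + \left(16 - 15\right)} = \frac{1}{\frac{7}{6} + 1} = \frac{1}{\frac{13}{6}} = \frac{6}{13} \approx 0.46154$)
$M = - \frac{787}{39}$ ($M = - \frac{4}{3} + \frac{\left(\frac{6}{13} - 18\right) - 39}{3} = - \frac{4}{3} + \frac{- \frac{228}{13} - 39}{3} = - \frac{4}{3} + \frac{1}{3} \left(- \frac{735}{13}\right) = - \frac{4}{3} - \frac{245}{13} = - \frac{787}{39} \approx -20.179$)
$M \left(-7\right) \left(-7\right) 4 = - \frac{787 \left(-7\right) \left(-7\right) 4}{39} = - \frac{787 \cdot 49 \cdot 4}{39} = \left(- \frac{787}{39}\right) 196 = - \frac{154252}{39}$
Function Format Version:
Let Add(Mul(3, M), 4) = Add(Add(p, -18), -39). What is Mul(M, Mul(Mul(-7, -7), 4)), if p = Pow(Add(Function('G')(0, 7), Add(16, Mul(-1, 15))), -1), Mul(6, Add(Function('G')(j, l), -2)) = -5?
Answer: Rational(-154252, 39) ≈ -3955.2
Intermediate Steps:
Function('G')(j, l) = Rational(7, 6) (Function('G')(j, l) = Add(2, Mul(Rational(1, 6), -5)) = Add(2, Rational(-5, 6)) = Rational(7, 6))
p = Rational(6, 13) (p = Pow(Add(Rational(7, 6), Add(16, Mul(-1, 15))), -1) = Pow(Add(Rational(7, 6), Add(16, -15)), -1) = Pow(Add(Rational(7, 6), 1), -1) = Pow(Rational(13, 6), -1) = Rational(6, 13) ≈ 0.46154)
M = Rational(-787, 39) (M = Add(Rational(-4, 3), Mul(Rational(1, 3), Add(Add(Rational(6, 13), -18), -39))) = Add(Rational(-4, 3), Mul(Rational(1, 3), Add(Rational(-228, 13), -39))) = Add(Rational(-4, 3), Mul(Rational(1, 3), Rational(-735, 13))) = Add(Rational(-4, 3), Rational(-245, 13)) = Rational(-787, 39) ≈ -20.179)
Mul(M, Mul(Mul(-7, -7), 4)) = Mul(Rational(-787, 39), Mul(Mul(-7, -7), 4)) = Mul(Rational(-787, 39), Mul(49, 4)) = Mul(Rational(-787, 39), 196) = Rational(-154252, 39)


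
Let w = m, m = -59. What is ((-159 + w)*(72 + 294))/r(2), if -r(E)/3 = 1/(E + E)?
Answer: 106384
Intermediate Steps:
r(E) = -3/(2*E) (r(E) = -3/(E + E) = -3*1/(2*E) = -3/(2*E))
w = -59
((-159 + w)*(72 + 294))/r(2) = ((-159 - 59)*(72 + 294))/((-3/2/2)) = (-218*366)/((-3/2*½)) = -79788/(-¾) = -79788*(-4/3) = 106384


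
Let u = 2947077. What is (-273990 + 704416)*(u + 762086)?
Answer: 1596520193438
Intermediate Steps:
(-273990 + 704416)*(u + 762086) = (-273990 + 704416)*(2947077 + 762086) = 430426*3709163 = 1596520193438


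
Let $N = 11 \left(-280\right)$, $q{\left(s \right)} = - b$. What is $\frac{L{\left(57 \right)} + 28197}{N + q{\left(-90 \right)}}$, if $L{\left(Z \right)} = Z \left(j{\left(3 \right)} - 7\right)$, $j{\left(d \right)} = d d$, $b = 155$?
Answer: $- \frac{28311}{3235} \approx -8.7515$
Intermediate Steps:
$j{\left(d \right)} = d^{2}$
$q{\left(s \right)} = -155$ ($q{\left(s \right)} = \left(-1\right) 155 = -155$)
$L{\left(Z \right)} = 2 Z$ ($L{\left(Z \right)} = Z \left(3^{2} - 7\right) = Z \left(9 - 7\right) = Z 2 = 2 Z$)
$N = -3080$
$\frac{L{\left(57 \right)} + 28197}{N + q{\left(-90 \right)}} = \frac{2 \cdot 57 + 28197}{-3080 - 155} = \frac{114 + 28197}{-3235} = 28311 \left(- \frac{1}{3235}\right) = - \frac{28311}{3235}$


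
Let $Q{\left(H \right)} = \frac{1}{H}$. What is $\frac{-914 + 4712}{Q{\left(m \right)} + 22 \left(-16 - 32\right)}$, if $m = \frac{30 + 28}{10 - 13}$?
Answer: $- \frac{73428}{20417} \approx -3.5964$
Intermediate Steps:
$m = - \frac{58}{3}$ ($m = \frac{58}{-3} = 58 \left(- \frac{1}{3}\right) = - \frac{58}{3} \approx -19.333$)
$\frac{-914 + 4712}{Q{\left(m \right)} + 22 \left(-16 - 32\right)} = \frac{-914 + 4712}{\frac{1}{- \frac{58}{3}} + 22 \left(-16 - 32\right)} = \frac{3798}{- \frac{3}{58} + 22 \left(-48\right)} = \frac{3798}{- \frac{3}{58} - 1056} = \frac{3798}{- \frac{61251}{58}} = 3798 \left(- \frac{58}{61251}\right) = - \frac{73428}{20417}$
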